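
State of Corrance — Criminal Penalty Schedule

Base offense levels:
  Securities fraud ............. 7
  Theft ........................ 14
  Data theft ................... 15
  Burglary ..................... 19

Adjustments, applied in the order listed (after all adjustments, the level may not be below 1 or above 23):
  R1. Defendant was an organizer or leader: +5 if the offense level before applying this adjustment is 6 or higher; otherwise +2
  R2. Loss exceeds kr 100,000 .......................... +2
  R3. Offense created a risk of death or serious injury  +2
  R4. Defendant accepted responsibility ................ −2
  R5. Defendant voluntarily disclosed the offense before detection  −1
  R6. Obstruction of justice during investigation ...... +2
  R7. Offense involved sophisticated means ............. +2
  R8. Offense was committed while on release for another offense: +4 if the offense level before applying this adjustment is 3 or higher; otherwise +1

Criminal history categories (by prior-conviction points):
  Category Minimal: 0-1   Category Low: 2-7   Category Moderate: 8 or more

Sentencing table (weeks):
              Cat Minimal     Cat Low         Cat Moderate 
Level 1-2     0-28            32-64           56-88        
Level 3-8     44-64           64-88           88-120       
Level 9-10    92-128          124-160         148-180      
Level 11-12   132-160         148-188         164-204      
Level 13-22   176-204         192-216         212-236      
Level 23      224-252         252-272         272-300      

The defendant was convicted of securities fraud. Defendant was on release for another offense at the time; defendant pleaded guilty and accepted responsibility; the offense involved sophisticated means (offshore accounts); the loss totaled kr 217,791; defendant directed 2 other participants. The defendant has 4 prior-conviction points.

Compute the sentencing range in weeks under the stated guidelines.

Base offense level for securities fraud: 7.
R1 applies (level before this adjustment is 7 ≥ 6, so +5): 7 + 5 = 12.
R2 applies: 12 + 2 = 14.
R4 applies: 14 − 2 = 12.
R7 applies: 12 + 2 = 14.
R8 applies (level before this adjustment is 14 ≥ 3, so +4): 14 + 4 = 18.
Final offense level: 18.
Criminal history: 4 prior points → Category Low (2-7).
Level 18 falls in the 13-22 band.
Grid: Level 13-22 × Category Low = 192-216 weeks.

192-216 weeks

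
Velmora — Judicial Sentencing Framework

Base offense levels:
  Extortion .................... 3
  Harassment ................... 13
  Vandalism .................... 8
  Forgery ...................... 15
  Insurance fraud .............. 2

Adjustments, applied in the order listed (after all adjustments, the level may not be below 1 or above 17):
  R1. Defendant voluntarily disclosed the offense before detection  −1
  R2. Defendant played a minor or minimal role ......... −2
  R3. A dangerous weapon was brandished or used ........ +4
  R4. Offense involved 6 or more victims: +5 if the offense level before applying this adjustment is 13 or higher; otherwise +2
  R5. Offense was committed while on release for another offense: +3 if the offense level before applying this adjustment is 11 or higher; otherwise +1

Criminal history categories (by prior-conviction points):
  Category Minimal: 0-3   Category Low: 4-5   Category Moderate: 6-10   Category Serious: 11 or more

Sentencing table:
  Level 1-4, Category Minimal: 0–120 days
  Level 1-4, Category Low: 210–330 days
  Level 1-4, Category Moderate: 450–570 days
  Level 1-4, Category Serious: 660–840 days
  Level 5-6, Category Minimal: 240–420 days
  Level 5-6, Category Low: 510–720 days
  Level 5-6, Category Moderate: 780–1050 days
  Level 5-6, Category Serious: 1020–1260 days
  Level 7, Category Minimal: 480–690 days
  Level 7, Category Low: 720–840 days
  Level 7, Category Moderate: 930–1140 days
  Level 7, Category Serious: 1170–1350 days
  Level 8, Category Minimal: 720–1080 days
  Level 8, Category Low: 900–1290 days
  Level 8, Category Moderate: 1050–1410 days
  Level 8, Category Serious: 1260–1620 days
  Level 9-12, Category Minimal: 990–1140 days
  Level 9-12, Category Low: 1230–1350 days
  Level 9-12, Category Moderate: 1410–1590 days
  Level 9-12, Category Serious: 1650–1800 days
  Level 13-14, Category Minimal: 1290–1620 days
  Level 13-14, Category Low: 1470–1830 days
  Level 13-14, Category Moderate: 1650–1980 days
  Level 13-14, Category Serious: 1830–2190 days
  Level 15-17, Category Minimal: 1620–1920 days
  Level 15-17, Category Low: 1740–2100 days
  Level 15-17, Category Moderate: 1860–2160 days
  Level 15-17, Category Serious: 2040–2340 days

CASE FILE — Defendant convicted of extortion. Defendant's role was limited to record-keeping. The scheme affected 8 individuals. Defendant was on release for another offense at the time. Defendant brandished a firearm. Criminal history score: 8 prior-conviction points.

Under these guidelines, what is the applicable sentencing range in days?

Base offense level for extortion: 3.
R2 applies: 3 − 2 = 1.
R3 applies: 1 + 4 = 5.
R4 applies (level before this adjustment is 5 < 13, so +2): 5 + 2 = 7.
R5 applies (level before this adjustment is 7 < 11, so +1): 7 + 1 = 8.
Final offense level: 8.
Criminal history: 8 prior points → Category Moderate (6-10).
Level 8 falls in the 8 band.
Grid: Level 8 × Category Moderate = 1050-1410 days.

1050-1410 days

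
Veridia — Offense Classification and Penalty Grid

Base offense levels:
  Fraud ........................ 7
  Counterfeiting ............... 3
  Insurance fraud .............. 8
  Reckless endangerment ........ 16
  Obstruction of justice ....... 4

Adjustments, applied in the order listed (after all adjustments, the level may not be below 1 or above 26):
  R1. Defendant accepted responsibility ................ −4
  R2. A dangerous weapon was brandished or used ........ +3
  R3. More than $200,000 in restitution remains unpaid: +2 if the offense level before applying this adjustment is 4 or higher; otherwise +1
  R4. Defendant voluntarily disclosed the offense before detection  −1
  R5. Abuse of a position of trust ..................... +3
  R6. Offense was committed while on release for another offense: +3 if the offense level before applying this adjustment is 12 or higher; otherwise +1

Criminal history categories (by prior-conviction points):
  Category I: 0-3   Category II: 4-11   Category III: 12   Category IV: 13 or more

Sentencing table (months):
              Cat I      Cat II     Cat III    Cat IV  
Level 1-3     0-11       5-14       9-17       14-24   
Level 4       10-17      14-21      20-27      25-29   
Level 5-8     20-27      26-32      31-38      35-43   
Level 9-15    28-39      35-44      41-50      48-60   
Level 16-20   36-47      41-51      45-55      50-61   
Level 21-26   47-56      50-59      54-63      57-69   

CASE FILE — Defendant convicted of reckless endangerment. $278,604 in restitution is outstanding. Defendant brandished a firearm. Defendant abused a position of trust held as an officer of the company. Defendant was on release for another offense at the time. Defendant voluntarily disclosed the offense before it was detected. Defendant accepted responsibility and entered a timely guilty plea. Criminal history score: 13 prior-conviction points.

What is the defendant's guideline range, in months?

57-69 months

Base offense level for reckless endangerment: 16.
R1 applies: 16 − 4 = 12.
R2 applies: 12 + 3 = 15.
R3 applies (level before this adjustment is 15 ≥ 4, so +2): 15 + 2 = 17.
R4 applies: 17 − 1 = 16.
R5 applies: 16 + 3 = 19.
R6 applies (level before this adjustment is 19 ≥ 12, so +3): 19 + 3 = 22.
Final offense level: 22.
Criminal history: 13 prior points → Category IV (13+).
Level 22 falls in the 21-26 band.
Grid: Level 21-26 × Category IV = 57-69 months.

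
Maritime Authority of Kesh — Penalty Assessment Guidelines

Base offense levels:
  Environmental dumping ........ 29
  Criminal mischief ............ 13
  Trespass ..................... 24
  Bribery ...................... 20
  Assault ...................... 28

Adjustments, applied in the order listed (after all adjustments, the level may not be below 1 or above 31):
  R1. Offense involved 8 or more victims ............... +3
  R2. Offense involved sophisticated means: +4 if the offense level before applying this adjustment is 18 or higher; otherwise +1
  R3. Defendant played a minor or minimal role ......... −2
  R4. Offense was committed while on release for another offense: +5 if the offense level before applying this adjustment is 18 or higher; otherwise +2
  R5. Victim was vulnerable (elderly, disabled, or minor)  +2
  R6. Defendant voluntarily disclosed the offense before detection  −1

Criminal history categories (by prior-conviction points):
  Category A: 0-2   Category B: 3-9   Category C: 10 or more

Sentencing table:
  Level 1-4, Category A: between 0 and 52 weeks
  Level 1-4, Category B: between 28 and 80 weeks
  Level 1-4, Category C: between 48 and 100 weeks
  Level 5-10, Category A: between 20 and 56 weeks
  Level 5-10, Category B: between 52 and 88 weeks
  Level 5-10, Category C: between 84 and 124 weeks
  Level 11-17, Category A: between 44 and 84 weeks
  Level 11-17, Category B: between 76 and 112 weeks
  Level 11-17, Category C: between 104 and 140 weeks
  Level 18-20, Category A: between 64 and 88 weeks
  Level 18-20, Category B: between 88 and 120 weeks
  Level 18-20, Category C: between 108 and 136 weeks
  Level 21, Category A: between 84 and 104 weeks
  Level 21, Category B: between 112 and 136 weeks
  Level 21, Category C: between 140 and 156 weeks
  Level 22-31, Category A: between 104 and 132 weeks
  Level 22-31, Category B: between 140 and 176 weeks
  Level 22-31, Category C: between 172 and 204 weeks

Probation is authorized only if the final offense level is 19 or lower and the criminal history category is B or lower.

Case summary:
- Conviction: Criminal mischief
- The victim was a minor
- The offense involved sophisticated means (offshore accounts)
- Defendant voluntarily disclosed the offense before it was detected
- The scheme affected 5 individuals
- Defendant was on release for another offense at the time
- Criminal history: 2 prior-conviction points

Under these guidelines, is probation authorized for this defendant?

Base offense level for criminal mischief: 13.
R1 does not apply.
R2 applies (level before this adjustment is 13 < 18, so +1): 13 + 1 = 14.
R4 applies (level before this adjustment is 14 < 18, so +2): 14 + 2 = 16.
R5 applies: 16 + 2 = 18.
R6 applies: 18 − 1 = 17.
Final offense level: 17.
Criminal history: 2 prior points → Category A (0-2).
Level 17 falls in the 11-17 band.
Grid: Level 11-17 × Category A = 44-84 weeks.
Probation check: level 17 ≤ 19 and category A ≤ B → eligible.

Yes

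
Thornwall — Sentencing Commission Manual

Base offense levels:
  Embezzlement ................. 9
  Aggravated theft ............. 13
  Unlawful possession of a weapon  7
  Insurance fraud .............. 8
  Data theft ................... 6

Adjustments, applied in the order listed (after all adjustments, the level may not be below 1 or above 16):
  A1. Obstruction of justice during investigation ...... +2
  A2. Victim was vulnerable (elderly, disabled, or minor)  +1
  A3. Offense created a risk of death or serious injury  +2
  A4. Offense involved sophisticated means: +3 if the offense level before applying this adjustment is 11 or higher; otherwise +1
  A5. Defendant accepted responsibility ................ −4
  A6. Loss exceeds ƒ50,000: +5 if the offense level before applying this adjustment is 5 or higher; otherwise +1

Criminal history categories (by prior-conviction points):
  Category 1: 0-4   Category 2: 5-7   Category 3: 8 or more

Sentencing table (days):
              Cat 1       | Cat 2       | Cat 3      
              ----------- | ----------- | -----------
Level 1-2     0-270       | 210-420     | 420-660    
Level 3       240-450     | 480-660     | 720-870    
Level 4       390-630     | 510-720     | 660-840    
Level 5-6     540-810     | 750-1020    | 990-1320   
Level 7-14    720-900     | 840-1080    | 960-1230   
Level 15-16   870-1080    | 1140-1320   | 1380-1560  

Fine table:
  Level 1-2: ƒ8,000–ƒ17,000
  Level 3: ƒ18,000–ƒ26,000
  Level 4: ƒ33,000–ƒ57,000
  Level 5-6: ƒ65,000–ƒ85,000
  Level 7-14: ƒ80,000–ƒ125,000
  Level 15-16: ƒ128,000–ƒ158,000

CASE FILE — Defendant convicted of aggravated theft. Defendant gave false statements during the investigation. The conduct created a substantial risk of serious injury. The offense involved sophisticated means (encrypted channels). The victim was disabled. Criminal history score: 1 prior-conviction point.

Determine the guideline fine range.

ƒ128,000–ƒ158,000

Base offense level for aggravated theft: 13.
A1 applies: 13 + 2 = 15.
A2 applies: 15 + 1 = 16.
A3 applies: 16 + 2 = 18.
A4 applies (level before this adjustment is 18 ≥ 11, so +3): 18 + 3 = 21.
Level 21 exceeds the maximum of 16; capped at 16.
Final offense level: 16.
Level 16 falls in the 15-16 band.
Fine table: Level 15-16 → ƒ128,000–ƒ158,000.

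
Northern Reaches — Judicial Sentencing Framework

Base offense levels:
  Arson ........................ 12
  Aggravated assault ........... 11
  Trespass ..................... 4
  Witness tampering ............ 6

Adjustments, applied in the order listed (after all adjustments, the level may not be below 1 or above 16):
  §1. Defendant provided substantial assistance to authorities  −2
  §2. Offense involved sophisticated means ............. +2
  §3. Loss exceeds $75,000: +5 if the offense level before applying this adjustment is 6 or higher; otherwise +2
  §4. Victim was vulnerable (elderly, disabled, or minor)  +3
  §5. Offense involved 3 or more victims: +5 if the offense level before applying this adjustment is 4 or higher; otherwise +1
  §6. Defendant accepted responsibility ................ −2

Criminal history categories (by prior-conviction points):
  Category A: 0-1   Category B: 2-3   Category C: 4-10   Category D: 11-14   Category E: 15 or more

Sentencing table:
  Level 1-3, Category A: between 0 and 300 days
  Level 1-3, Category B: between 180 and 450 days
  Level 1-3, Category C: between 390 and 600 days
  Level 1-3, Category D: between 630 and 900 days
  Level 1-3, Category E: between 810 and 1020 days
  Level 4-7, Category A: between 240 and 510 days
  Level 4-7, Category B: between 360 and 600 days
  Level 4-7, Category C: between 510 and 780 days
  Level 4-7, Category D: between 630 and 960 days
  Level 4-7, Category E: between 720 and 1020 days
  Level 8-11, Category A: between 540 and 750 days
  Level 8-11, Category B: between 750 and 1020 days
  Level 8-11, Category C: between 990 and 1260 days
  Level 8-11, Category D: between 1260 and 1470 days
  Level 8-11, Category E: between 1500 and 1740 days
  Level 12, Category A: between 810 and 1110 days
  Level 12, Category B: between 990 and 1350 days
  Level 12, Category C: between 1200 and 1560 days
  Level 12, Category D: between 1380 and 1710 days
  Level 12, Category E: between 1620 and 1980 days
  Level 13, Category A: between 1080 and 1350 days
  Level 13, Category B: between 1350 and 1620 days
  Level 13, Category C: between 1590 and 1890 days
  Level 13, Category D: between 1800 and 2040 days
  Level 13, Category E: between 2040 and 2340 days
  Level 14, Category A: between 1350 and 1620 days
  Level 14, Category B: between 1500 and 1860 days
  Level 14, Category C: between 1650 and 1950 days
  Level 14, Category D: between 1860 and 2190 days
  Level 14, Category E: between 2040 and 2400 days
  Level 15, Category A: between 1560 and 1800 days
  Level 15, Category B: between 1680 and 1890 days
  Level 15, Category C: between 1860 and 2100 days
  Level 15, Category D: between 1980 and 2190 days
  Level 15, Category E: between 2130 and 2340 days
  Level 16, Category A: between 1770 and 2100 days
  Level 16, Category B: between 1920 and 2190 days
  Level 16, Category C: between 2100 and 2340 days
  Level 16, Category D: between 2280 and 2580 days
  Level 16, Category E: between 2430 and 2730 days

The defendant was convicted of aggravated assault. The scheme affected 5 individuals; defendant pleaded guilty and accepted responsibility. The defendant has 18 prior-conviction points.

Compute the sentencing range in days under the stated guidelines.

Base offense level for aggravated assault: 11.
§4 does not apply.
§5 applies (level before this adjustment is 11 ≥ 4, so +5): 11 + 5 = 16.
§6 applies: 16 − 2 = 14.
Final offense level: 14.
Criminal history: 18 prior points → Category E (15+).
Level 14 falls in the 14 band.
Grid: Level 14 × Category E = 2040-2400 days.

2040-2400 days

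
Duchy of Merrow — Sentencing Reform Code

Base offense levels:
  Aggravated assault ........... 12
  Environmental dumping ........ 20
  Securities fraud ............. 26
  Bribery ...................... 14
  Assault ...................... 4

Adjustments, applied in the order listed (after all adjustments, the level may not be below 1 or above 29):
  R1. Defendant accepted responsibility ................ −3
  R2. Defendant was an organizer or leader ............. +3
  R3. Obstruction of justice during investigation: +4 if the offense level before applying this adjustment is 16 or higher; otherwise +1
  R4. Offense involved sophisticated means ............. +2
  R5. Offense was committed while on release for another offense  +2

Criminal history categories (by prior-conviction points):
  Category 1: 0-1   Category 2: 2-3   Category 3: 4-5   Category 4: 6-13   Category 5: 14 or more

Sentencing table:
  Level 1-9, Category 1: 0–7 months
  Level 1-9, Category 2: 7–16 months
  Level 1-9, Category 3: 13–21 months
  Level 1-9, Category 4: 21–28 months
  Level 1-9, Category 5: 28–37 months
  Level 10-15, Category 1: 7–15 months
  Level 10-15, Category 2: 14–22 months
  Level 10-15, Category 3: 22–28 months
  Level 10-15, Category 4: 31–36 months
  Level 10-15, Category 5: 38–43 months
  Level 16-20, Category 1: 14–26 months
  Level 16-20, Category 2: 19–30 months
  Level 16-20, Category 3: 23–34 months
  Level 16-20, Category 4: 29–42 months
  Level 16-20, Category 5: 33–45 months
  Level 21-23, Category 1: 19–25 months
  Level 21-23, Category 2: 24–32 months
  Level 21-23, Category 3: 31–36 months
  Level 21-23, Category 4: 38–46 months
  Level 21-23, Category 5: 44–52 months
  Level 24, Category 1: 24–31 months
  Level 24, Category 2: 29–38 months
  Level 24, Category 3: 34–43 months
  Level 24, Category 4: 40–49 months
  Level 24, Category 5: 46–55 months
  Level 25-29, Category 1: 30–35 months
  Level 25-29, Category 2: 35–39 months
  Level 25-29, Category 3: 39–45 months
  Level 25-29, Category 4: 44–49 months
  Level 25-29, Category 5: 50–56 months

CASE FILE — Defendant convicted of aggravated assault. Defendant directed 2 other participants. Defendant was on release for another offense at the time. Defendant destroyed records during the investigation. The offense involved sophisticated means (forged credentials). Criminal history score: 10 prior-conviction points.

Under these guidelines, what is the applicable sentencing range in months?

29-42 months

Base offense level for aggravated assault: 12.
R1 does not apply.
R2 applies: 12 + 3 = 15.
R3 applies (level before this adjustment is 15 < 16, so +1): 15 + 1 = 16.
R4 applies: 16 + 2 = 18.
R5 applies: 18 + 2 = 20.
Final offense level: 20.
Criminal history: 10 prior points → Category 4 (6-13).
Level 20 falls in the 16-20 band.
Grid: Level 16-20 × Category 4 = 29-42 months.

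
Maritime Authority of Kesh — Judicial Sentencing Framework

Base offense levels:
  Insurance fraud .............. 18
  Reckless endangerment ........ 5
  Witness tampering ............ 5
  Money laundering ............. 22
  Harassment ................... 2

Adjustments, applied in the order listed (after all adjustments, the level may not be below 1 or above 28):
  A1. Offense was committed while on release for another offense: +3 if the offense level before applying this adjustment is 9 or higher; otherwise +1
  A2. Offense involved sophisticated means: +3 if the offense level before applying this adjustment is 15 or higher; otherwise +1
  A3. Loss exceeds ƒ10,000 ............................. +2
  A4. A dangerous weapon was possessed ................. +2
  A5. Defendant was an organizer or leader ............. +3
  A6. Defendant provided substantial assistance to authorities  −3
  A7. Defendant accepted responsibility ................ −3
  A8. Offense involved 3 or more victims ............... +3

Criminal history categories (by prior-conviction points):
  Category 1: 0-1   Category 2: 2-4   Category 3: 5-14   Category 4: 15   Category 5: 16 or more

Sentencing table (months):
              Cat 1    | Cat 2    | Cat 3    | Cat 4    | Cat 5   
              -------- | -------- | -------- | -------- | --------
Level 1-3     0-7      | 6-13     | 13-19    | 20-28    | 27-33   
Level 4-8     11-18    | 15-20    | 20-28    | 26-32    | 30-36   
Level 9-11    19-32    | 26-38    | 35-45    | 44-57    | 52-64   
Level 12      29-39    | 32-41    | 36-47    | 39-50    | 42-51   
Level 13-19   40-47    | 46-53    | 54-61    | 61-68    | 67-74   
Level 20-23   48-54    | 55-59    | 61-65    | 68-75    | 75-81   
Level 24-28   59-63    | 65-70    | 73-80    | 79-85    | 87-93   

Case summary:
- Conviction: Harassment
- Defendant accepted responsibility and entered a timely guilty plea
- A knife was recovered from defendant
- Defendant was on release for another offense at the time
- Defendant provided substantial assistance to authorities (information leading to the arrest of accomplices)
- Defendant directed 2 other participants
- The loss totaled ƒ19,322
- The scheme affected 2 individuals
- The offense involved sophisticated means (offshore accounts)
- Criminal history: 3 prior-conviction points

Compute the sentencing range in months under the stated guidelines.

15-20 months

Base offense level for harassment: 2.
A1 applies (level before this adjustment is 2 < 9, so +1): 2 + 1 = 3.
A2 applies (level before this adjustment is 3 < 15, so +1): 3 + 1 = 4.
A3 applies: 4 + 2 = 6.
A4 applies: 6 + 2 = 8.
A5 applies: 8 + 3 = 11.
A6 applies: 11 − 3 = 8.
A7 applies: 8 − 3 = 5.
Final offense level: 5.
Criminal history: 3 prior points → Category 2 (2-4).
Level 5 falls in the 4-8 band.
Grid: Level 4-8 × Category 2 = 15-20 months.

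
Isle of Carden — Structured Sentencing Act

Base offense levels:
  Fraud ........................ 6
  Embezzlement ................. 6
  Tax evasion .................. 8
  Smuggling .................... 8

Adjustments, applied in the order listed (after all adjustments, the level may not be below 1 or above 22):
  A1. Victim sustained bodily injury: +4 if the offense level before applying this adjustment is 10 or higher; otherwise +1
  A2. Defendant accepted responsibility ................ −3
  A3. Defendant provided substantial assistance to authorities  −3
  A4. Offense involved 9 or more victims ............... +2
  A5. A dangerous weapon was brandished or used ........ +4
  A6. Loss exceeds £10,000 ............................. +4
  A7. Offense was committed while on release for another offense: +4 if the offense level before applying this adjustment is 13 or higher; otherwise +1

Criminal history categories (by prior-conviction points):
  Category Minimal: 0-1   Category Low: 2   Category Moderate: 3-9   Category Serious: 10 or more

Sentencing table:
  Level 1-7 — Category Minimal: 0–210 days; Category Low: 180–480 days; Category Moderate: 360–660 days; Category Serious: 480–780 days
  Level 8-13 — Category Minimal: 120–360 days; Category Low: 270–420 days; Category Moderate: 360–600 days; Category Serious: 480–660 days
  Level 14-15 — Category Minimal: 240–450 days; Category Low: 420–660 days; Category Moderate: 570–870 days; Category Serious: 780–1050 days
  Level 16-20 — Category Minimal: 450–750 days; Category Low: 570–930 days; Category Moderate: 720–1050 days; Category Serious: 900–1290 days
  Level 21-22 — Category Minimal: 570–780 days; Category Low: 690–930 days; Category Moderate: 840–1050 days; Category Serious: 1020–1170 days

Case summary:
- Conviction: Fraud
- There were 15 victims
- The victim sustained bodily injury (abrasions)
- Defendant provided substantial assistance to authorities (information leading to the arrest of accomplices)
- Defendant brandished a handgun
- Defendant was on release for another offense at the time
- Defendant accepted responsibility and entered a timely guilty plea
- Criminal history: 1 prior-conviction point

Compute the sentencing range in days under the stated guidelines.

120-360 days

Base offense level for fraud: 6.
A1 applies (level before this adjustment is 6 < 10, so +1): 6 + 1 = 7.
A2 applies: 7 − 3 = 4.
A3 applies: 4 − 3 = 1.
A4 applies: 1 + 2 = 3.
A5 applies: 3 + 4 = 7.
A7 applies (level before this adjustment is 7 < 13, so +1): 7 + 1 = 8.
Final offense level: 8.
Criminal history: 1 prior point → Category Minimal (0-1).
Level 8 falls in the 8-13 band.
Grid: Level 8-13 × Category Minimal = 120-360 days.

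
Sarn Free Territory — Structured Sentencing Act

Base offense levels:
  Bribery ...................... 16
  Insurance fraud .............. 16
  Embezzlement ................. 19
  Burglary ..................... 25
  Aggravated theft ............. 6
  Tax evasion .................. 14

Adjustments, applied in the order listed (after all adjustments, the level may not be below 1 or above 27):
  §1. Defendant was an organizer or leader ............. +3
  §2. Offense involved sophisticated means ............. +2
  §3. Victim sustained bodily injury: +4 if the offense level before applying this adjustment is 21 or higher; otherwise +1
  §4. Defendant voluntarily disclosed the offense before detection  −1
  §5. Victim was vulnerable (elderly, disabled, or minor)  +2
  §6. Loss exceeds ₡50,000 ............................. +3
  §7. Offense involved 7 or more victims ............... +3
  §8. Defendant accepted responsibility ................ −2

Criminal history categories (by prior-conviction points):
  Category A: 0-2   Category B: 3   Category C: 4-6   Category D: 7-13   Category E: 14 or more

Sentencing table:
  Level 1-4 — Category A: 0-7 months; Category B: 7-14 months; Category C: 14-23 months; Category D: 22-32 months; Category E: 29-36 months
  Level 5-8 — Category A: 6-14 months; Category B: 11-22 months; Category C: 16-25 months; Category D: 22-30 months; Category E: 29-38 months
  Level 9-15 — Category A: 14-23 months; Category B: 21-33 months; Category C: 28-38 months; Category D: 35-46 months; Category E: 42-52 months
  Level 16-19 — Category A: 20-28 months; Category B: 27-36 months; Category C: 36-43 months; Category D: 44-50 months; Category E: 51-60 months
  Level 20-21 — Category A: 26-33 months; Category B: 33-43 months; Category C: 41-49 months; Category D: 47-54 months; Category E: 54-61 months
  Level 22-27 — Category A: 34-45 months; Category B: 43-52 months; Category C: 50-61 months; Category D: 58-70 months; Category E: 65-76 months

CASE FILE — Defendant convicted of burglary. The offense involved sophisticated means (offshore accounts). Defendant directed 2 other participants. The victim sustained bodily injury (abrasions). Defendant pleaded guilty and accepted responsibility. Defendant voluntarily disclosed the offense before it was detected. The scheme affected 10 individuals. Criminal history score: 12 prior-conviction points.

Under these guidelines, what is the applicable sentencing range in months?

58-70 months

Base offense level for burglary: 25.
§1 applies: 25 + 3 = 28.
§2 applies: 28 + 2 = 30.
§3 applies (level before this adjustment is 30 ≥ 21, so +4): 30 + 4 = 34.
§4 applies: 34 − 1 = 33.
§5 does not apply.
§7 applies: 33 + 3 = 36.
§8 applies: 36 − 2 = 34.
Level 34 exceeds the maximum of 27; capped at 27.
Final offense level: 27.
Criminal history: 12 prior points → Category D (7-13).
Level 27 falls in the 22-27 band.
Grid: Level 22-27 × Category D = 58-70 months.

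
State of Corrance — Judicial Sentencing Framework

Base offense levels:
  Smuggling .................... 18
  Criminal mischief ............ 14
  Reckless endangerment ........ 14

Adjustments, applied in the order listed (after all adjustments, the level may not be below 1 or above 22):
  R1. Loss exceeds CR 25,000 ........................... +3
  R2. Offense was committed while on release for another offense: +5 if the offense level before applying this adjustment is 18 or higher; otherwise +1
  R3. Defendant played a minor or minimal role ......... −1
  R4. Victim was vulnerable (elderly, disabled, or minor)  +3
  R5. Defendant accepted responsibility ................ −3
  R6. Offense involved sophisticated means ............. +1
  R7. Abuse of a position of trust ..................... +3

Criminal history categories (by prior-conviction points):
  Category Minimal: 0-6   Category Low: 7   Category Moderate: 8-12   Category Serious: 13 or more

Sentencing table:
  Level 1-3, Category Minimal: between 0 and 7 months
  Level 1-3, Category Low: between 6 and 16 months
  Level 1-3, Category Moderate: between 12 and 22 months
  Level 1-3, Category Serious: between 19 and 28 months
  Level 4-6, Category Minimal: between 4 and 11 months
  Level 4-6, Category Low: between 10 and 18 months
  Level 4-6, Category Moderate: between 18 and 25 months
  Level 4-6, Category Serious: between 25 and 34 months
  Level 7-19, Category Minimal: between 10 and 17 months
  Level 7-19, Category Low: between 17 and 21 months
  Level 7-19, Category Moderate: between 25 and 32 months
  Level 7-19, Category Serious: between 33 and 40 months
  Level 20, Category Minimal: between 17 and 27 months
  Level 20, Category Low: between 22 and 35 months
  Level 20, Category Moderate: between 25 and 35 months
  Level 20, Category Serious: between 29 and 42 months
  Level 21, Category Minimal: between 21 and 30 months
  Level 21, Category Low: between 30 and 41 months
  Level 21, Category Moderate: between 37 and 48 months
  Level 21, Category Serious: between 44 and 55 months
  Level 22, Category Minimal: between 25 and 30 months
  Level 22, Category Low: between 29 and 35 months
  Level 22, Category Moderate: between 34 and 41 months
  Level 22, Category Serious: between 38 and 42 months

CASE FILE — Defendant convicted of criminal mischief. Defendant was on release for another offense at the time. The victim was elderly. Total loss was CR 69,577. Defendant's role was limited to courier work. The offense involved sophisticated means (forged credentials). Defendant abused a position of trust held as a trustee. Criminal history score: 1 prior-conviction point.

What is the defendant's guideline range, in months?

25-30 months

Base offense level for criminal mischief: 14.
R1 applies: 14 + 3 = 17.
R2 applies (level before this adjustment is 17 < 18, so +1): 17 + 1 = 18.
R3 applies: 18 − 1 = 17.
R4 applies: 17 + 3 = 20.
R6 applies: 20 + 1 = 21.
R7 applies: 21 + 3 = 24.
Level 24 exceeds the maximum of 22; capped at 22.
Final offense level: 22.
Criminal history: 1 prior point → Category Minimal (0-6).
Level 22 falls in the 22 band.
Grid: Level 22 × Category Minimal = 25-30 months.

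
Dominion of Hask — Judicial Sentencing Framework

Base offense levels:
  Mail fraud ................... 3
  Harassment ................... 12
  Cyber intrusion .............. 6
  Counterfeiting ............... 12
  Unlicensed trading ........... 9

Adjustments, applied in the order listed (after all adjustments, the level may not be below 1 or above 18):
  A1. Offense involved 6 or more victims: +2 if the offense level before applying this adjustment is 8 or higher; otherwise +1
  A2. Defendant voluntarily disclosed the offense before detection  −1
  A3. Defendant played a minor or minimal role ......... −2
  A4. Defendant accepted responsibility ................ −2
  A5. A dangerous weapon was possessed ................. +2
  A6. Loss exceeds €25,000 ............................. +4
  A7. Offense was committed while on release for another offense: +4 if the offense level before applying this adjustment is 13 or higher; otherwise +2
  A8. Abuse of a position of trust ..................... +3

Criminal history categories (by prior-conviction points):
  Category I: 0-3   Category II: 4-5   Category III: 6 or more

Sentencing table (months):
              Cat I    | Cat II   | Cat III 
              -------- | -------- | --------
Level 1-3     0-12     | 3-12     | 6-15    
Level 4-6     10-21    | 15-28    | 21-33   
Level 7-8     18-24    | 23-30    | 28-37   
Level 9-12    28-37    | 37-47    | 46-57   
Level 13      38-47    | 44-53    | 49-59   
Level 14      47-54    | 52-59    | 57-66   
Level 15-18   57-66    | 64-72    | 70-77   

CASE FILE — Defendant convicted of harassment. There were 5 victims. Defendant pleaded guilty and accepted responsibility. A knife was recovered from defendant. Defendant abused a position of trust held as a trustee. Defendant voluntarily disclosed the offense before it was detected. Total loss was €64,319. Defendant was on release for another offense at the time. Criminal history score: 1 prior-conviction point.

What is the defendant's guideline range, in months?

57-66 months

Base offense level for harassment: 12.
A2 applies: 12 − 1 = 11.
A4 applies: 11 − 2 = 9.
A5 applies: 9 + 2 = 11.
A6 applies: 11 + 4 = 15.
A7 applies (level before this adjustment is 15 ≥ 13, so +4): 15 + 4 = 19.
A8 applies: 19 + 3 = 22.
Level 22 exceeds the maximum of 18; capped at 18.
Final offense level: 18.
Criminal history: 1 prior point → Category I (0-3).
Level 18 falls in the 15-18 band.
Grid: Level 15-18 × Category I = 57-66 months.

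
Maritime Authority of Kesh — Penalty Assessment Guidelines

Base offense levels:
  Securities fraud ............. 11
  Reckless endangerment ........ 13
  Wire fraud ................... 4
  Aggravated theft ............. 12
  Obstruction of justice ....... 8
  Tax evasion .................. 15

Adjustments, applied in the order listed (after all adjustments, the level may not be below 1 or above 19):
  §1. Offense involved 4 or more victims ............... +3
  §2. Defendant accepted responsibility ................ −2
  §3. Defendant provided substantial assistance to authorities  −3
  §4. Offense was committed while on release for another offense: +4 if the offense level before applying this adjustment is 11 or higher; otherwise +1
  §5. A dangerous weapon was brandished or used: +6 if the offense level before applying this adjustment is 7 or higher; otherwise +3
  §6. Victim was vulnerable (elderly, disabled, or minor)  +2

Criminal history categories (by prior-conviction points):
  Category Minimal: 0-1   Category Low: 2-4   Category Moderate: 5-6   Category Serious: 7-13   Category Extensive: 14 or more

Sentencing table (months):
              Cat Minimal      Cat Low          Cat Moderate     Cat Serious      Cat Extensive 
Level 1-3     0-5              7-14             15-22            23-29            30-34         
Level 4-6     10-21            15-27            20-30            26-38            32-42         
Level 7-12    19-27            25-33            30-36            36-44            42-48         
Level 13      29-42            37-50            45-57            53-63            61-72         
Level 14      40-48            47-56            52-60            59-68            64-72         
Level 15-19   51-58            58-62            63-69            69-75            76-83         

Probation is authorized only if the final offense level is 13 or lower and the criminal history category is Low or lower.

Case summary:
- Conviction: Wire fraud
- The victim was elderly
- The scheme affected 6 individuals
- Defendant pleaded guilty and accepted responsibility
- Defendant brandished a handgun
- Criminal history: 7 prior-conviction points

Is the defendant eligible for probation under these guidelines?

Base offense level for wire fraud: 4.
§1 applies: 4 + 3 = 7.
§2 applies: 7 − 2 = 5.
§3 does not apply.
§4 does not apply.
§5 applies (level before this adjustment is 5 < 7, so +3): 5 + 3 = 8.
§6 applies: 8 + 2 = 10.
Final offense level: 10.
Criminal history: 7 prior points → Category Serious (7-13).
Level 10 falls in the 7-12 band.
Grid: Level 7-12 × Category Serious = 36-44 months.
Probation check: level 10 ≤ 13 and category Serious > Low → not eligible.

No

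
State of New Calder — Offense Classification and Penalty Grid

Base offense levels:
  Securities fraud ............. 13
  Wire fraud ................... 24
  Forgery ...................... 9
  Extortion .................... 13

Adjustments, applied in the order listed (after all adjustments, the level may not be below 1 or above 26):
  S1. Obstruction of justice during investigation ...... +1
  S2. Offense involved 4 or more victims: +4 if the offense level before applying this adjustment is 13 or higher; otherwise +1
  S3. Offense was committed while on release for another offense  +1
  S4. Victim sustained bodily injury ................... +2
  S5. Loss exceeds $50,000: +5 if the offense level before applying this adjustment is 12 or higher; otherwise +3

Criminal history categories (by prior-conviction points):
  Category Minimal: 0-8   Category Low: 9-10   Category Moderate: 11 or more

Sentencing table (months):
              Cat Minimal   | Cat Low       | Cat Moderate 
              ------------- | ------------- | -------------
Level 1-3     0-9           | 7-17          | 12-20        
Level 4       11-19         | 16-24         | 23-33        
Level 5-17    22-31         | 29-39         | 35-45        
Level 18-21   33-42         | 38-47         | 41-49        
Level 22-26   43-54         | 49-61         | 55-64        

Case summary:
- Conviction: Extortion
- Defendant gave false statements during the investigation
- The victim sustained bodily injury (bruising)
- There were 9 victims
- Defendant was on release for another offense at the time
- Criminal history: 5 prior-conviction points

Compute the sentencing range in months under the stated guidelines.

Base offense level for extortion: 13.
S1 applies: 13 + 1 = 14.
S2 applies (level before this adjustment is 14 ≥ 13, so +4): 14 + 4 = 18.
S3 applies: 18 + 1 = 19.
S4 applies: 19 + 2 = 21.
Final offense level: 21.
Criminal history: 5 prior points → Category Minimal (0-8).
Level 21 falls in the 18-21 band.
Grid: Level 18-21 × Category Minimal = 33-42 months.

33-42 months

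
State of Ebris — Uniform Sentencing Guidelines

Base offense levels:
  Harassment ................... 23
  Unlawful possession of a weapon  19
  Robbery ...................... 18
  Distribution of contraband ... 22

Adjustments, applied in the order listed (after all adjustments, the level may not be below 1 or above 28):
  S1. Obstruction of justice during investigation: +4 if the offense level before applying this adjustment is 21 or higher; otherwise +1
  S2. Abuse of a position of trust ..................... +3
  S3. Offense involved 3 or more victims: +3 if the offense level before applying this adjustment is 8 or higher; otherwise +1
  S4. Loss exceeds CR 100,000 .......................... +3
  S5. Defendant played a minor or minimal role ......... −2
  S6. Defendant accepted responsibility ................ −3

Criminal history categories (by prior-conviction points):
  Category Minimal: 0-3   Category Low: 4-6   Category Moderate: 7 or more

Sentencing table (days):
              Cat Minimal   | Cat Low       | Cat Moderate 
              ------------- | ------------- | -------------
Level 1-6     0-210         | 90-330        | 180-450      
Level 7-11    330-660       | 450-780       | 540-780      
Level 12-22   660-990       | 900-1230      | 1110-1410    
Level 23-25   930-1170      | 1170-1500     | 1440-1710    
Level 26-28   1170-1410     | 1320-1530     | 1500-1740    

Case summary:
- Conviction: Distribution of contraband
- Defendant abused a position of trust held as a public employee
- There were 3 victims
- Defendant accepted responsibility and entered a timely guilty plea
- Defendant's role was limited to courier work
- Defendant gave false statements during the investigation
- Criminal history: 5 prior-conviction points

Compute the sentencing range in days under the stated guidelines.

1320-1530 days

Base offense level for distribution of contraband: 22.
S1 applies (level before this adjustment is 22 ≥ 21, so +4): 22 + 4 = 26.
S2 applies: 26 + 3 = 29.
S3 applies (level before this adjustment is 29 ≥ 8, so +3): 29 + 3 = 32.
S4 does not apply.
S5 applies: 32 − 2 = 30.
S6 applies: 30 − 3 = 27.
Final offense level: 27.
Criminal history: 5 prior points → Category Low (4-6).
Level 27 falls in the 26-28 band.
Grid: Level 26-28 × Category Low = 1320-1530 days.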